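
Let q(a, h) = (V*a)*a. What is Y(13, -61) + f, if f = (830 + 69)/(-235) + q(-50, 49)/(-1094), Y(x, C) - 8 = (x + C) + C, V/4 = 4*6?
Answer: -41674798/128545 ≈ -324.20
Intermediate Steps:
V = 96 (V = 4*(4*6) = 4*24 = 96)
q(a, h) = 96*a**2 (q(a, h) = (96*a)*a = 96*a**2)
Y(x, C) = 8 + x + 2*C (Y(x, C) = 8 + ((x + C) + C) = 8 + ((C + x) + C) = 8 + (x + 2*C) = 8 + x + 2*C)
f = -28691753/128545 (f = (830 + 69)/(-235) + (96*(-50)**2)/(-1094) = 899*(-1/235) + (96*2500)*(-1/1094) = -899/235 + 240000*(-1/1094) = -899/235 - 120000/547 = -28691753/128545 ≈ -223.20)
Y(13, -61) + f = (8 + 13 + 2*(-61)) - 28691753/128545 = (8 + 13 - 122) - 28691753/128545 = -101 - 28691753/128545 = -41674798/128545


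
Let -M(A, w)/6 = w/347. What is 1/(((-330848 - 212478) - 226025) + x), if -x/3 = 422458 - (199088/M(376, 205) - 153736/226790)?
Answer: -4649195/10252513897611 ≈ -4.5347e-7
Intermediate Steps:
M(A, w) = -6*w/347
x = -6675651075166/4649195 (x = -3*(422458 - (199088/((-6/347*205)) - 153736/226790)) = -3*(422458 - (199088/(-1230/347) - 153736*1/226790)) = -3*(422458 - (199088*(-347/1230) - 76868/113395)) = -3*(422458 - (-34541768/615 - 76868/113395)) = -3*(422458 - 1*(-783382211236/13947585)) = -3*(422458 + 783382211236/13947585) = -3*6675651075166/13947585 = -6675651075166/4649195 ≈ -1.4359e+6)
1/(((-330848 - 212478) - 226025) + x) = 1/(((-330848 - 212478) - 226025) - 6675651075166/4649195) = 1/((-543326 - 226025) - 6675651075166/4649195) = 1/(-769351 - 6675651075166/4649195) = 1/(-10252513897611/4649195) = -4649195/10252513897611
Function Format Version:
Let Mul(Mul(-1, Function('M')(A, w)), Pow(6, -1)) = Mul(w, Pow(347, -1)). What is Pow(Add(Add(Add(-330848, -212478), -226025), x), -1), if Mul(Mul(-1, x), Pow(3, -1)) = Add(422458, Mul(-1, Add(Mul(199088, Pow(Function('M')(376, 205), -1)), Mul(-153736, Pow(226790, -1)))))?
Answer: Rational(-4649195, 10252513897611) ≈ -4.5347e-7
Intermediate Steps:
Function('M')(A, w) = Mul(Rational(-6, 347), w) (Function('M')(A, w) = Mul(-6, Mul(w, Pow(347, -1))) = Mul(-6, Mul(w, Rational(1, 347))) = Mul(-6, Mul(Rational(1, 347), w)) = Mul(Rational(-6, 347), w))
x = Rational(-6675651075166, 4649195) (x = Mul(-3, Add(422458, Mul(-1, Add(Mul(199088, Pow(Mul(Rational(-6, 347), 205), -1)), Mul(-153736, Pow(226790, -1)))))) = Mul(-3, Add(422458, Mul(-1, Add(Mul(199088, Pow(Rational(-1230, 347), -1)), Mul(-153736, Rational(1, 226790)))))) = Mul(-3, Add(422458, Mul(-1, Add(Mul(199088, Rational(-347, 1230)), Rational(-76868, 113395))))) = Mul(-3, Add(422458, Mul(-1, Add(Rational(-34541768, 615), Rational(-76868, 113395))))) = Mul(-3, Add(422458, Mul(-1, Rational(-783382211236, 13947585)))) = Mul(-3, Add(422458, Rational(783382211236, 13947585))) = Mul(-3, Rational(6675651075166, 13947585)) = Rational(-6675651075166, 4649195) ≈ -1.4359e+6)
Pow(Add(Add(Add(-330848, -212478), -226025), x), -1) = Pow(Add(Add(Add(-330848, -212478), -226025), Rational(-6675651075166, 4649195)), -1) = Pow(Add(Add(-543326, -226025), Rational(-6675651075166, 4649195)), -1) = Pow(Add(-769351, Rational(-6675651075166, 4649195)), -1) = Pow(Rational(-10252513897611, 4649195), -1) = Rational(-4649195, 10252513897611)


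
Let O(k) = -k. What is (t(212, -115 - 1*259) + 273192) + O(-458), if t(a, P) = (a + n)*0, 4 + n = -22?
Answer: 273650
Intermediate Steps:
n = -26 (n = -4 - 22 = -26)
t(a, P) = 0 (t(a, P) = (a - 26)*0 = (-26 + a)*0 = 0)
(t(212, -115 - 1*259) + 273192) + O(-458) = (0 + 273192) - 1*(-458) = 273192 + 458 = 273650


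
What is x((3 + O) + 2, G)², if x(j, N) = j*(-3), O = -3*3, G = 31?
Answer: 144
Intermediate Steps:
O = -9
x(j, N) = -3*j
x((3 + O) + 2, G)² = (-3*((3 - 9) + 2))² = (-3*(-6 + 2))² = (-3*(-4))² = 12² = 144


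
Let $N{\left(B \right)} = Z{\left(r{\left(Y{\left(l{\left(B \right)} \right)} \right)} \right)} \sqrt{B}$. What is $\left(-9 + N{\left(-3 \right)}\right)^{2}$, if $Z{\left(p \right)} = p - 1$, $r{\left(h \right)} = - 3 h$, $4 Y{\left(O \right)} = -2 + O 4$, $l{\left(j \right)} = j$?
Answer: $\frac{\left(18 - 19 i \sqrt{3}\right)^{2}}{4} \approx -189.75 - 296.18 i$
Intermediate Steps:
$Y{\left(O \right)} = - \frac{1}{2} + O$ ($Y{\left(O \right)} = \frac{-2 + O 4}{4} = \frac{-2 + 4 O}{4} = - \frac{1}{2} + O$)
$Z{\left(p \right)} = -1 + p$ ($Z{\left(p \right)} = p - 1 = -1 + p$)
$N{\left(B \right)} = \sqrt{B} \left(\frac{1}{2} - 3 B\right)$ ($N{\left(B \right)} = \left(-1 - 3 \left(- \frac{1}{2} + B\right)\right) \sqrt{B} = \left(-1 - \left(- \frac{3}{2} + 3 B\right)\right) \sqrt{B} = \left(\frac{1}{2} - 3 B\right) \sqrt{B} = \sqrt{B} \left(\frac{1}{2} - 3 B\right)$)
$\left(-9 + N{\left(-3 \right)}\right)^{2} = \left(-9 + \frac{\sqrt{-3} \left(1 - -18\right)}{2}\right)^{2} = \left(-9 + \frac{i \sqrt{3} \left(1 + 18\right)}{2}\right)^{2} = \left(-9 + \frac{1}{2} i \sqrt{3} \cdot 19\right)^{2} = \left(-9 + \frac{19 i \sqrt{3}}{2}\right)^{2}$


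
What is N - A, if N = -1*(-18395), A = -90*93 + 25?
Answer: 26740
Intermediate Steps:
A = -8345 (A = -8370 + 25 = -8345)
N = 18395
N - A = 18395 - 1*(-8345) = 18395 + 8345 = 26740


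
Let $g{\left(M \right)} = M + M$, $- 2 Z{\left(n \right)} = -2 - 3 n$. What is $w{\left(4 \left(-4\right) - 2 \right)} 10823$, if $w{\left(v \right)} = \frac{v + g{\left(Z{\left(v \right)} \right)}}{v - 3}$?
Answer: $\frac{108230}{3} \approx 36077.0$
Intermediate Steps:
$Z{\left(n \right)} = 1 + \frac{3 n}{2}$ ($Z{\left(n \right)} = - \frac{-2 - 3 n}{2} = 1 + \frac{3 n}{2}$)
$g{\left(M \right)} = 2 M$
$w{\left(v \right)} = \frac{2 + 4 v}{-3 + v}$ ($w{\left(v \right)} = \frac{v + 2 \left(1 + \frac{3 v}{2}\right)}{v - 3} = \frac{v + \left(2 + 3 v\right)}{-3 + v} = \frac{2 + 4 v}{-3 + v}$)
$w{\left(4 \left(-4\right) - 2 \right)} 10823 = \frac{2 \left(1 + 2 \left(4 \left(-4\right) - 2\right)\right)}{-3 + \left(4 \left(-4\right) - 2\right)} 10823 = \frac{2 \left(1 + 2 \left(-16 - 2\right)\right)}{-3 - 18} \cdot 10823 = \frac{2 \left(1 + 2 \left(-18\right)\right)}{-3 - 18} \cdot 10823 = \frac{2 \left(1 - 36\right)}{-21} \cdot 10823 = 2 \left(- \frac{1}{21}\right) \left(-35\right) 10823 = \frac{10}{3} \cdot 10823 = \frac{108230}{3}$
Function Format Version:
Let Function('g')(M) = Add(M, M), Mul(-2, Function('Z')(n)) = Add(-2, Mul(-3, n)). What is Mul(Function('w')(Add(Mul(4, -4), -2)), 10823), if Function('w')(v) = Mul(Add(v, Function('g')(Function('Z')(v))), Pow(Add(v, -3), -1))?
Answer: Rational(108230, 3) ≈ 36077.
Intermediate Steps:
Function('Z')(n) = Add(1, Mul(Rational(3, 2), n)) (Function('Z')(n) = Mul(Rational(-1, 2), Add(-2, Mul(-3, n))) = Add(1, Mul(Rational(3, 2), n)))
Function('g')(M) = Mul(2, M)
Function('w')(v) = Mul(Pow(Add(-3, v), -1), Add(2, Mul(4, v))) (Function('w')(v) = Mul(Add(v, Mul(2, Add(1, Mul(Rational(3, 2), v)))), Pow(Add(v, -3), -1)) = Mul(Add(v, Add(2, Mul(3, v))), Pow(Add(-3, v), -1)) = Mul(Add(2, Mul(4, v)), Pow(Add(-3, v), -1)) = Mul(Pow(Add(-3, v), -1), Add(2, Mul(4, v))))
Mul(Function('w')(Add(Mul(4, -4), -2)), 10823) = Mul(Mul(2, Pow(Add(-3, Add(Mul(4, -4), -2)), -1), Add(1, Mul(2, Add(Mul(4, -4), -2)))), 10823) = Mul(Mul(2, Pow(Add(-3, Add(-16, -2)), -1), Add(1, Mul(2, Add(-16, -2)))), 10823) = Mul(Mul(2, Pow(Add(-3, -18), -1), Add(1, Mul(2, -18))), 10823) = Mul(Mul(2, Pow(-21, -1), Add(1, -36)), 10823) = Mul(Mul(2, Rational(-1, 21), -35), 10823) = Mul(Rational(10, 3), 10823) = Rational(108230, 3)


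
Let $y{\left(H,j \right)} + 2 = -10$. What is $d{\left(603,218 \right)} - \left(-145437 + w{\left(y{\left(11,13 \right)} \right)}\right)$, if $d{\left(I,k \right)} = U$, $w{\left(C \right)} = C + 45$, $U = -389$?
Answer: $145015$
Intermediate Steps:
$y{\left(H,j \right)} = -12$ ($y{\left(H,j \right)} = -2 - 10 = -12$)
$w{\left(C \right)} = 45 + C$
$d{\left(I,k \right)} = -389$
$d{\left(603,218 \right)} - \left(-145437 + w{\left(y{\left(11,13 \right)} \right)}\right) = -389 + \left(145437 - \left(45 - 12\right)\right) = -389 + \left(145437 - 33\right) = -389 + 145404 = 145015$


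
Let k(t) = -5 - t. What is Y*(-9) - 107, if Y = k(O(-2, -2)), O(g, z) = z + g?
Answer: -98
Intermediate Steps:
O(g, z) = g + z
Y = -1 (Y = -5 - (-2 - 2) = -5 - 1*(-4) = -5 + 4 = -1)
Y*(-9) - 107 = -1*(-9) - 107 = 9 - 107 = -98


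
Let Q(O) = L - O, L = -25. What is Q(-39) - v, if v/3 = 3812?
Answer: -11422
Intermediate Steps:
v = 11436 (v = 3*3812 = 11436)
Q(O) = -25 - O
Q(-39) - v = (-25 - 1*(-39)) - 1*11436 = (-25 + 39) - 11436 = 14 - 11436 = -11422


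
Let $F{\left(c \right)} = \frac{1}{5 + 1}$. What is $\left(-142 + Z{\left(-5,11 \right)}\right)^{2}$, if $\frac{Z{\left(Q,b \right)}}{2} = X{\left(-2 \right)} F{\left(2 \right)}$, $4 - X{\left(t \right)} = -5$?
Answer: $19321$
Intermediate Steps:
$X{\left(t \right)} = 9$ ($X{\left(t \right)} = 4 - -5 = 4 + 5 = 9$)
$F{\left(c \right)} = \frac{1}{6}$
$Z{\left(Q,b \right)} = 3$ ($Z{\left(Q,b \right)} = 2 \cdot 9 \cdot \frac{1}{6} = 2 \cdot \frac{3}{2} = 3$)
$\left(-142 + Z{\left(-5,11 \right)}\right)^{2} = \left(-142 + 3\right)^{2} = \left(-139\right)^{2} = 19321$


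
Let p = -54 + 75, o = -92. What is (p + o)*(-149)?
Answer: 10579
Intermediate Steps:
p = 21
(p + o)*(-149) = (21 - 92)*(-149) = -71*(-149) = 10579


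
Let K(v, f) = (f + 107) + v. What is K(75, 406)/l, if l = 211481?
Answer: 588/211481 ≈ 0.0027804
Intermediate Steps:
K(v, f) = 107 + f + v (K(v, f) = (107 + f) + v = 107 + f + v)
K(75, 406)/l = (107 + 406 + 75)/211481 = 588*(1/211481) = 588/211481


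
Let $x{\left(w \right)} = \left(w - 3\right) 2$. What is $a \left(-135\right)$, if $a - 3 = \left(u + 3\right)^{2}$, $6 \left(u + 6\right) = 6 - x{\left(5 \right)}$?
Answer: $-1365$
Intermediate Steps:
$x{\left(w \right)} = -6 + 2 w$ ($x{\left(w \right)} = \left(-3 + w\right) 2 = -6 + 2 w$)
$u = - \frac{17}{3}$ ($u = -6 + \frac{6 - \left(-6 + 2 \cdot 5\right)}{6} = -6 + \frac{6 - \left(-6 + 10\right)}{6} = -6 + \frac{6 - 4}{6} = -6 + \frac{1}{6} \cdot 2 = -6 + \frac{1}{3} = - \frac{17}{3} \approx -5.6667$)
$a = \frac{91}{9}$ ($a = 3 + \left(- \frac{17}{3} + 3\right)^{2} = 3 + \left(- \frac{8}{3}\right)^{2} = 3 + \frac{64}{9} = \frac{91}{9} \approx 10.111$)
$a \left(-135\right) = \frac{91}{9} \left(-135\right) = -1365$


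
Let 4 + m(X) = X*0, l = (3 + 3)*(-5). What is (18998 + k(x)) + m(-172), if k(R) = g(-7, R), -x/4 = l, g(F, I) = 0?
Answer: 18994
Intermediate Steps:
l = -30 (l = 6*(-5) = -30)
x = 120 (x = -4*(-30) = 120)
m(X) = -4 (m(X) = -4 + X*0 = -4 + 0 = -4)
k(R) = 0
(18998 + k(x)) + m(-172) = (18998 + 0) - 4 = 18998 - 4 = 18994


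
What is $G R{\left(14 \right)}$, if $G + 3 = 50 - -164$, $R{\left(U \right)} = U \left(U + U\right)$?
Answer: $82712$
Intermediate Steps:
$R{\left(U \right)} = 2 U^{2}$ ($R{\left(U \right)} = U 2 U = 2 U^{2}$)
$G = 211$ ($G = -3 + \left(50 - -164\right) = -3 + \left(50 + 164\right) = -3 + 214 = 211$)
$G R{\left(14 \right)} = 211 \cdot 2 \cdot 14^{2} = 211 \cdot 2 \cdot 196 = 211 \cdot 392 = 82712$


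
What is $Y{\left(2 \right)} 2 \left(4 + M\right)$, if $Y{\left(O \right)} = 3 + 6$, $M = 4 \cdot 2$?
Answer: $216$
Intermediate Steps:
$M = 8$
$Y{\left(O \right)} = 9$
$Y{\left(2 \right)} 2 \left(4 + M\right) = 9 \cdot 2 \left(4 + 8\right) = 9 \cdot 2 \cdot 12 = 9 \cdot 24 = 216$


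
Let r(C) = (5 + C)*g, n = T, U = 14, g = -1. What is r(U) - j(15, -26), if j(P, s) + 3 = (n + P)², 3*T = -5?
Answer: -1744/9 ≈ -193.78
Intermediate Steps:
T = -5/3 (T = (⅓)*(-5) = -5/3 ≈ -1.6667)
n = -5/3 ≈ -1.6667
r(C) = -5 - C (r(C) = (5 + C)*(-1) = -5 - C)
j(P, s) = -3 + (-5/3 + P)²
r(U) - j(15, -26) = (-5 - 1*14) - (-3 + (-5 + 3*15)²/9) = (-5 - 14) - (-3 + (-5 + 45)²/9) = -19 - (-3 + (⅑)*40²) = -19 - (-3 + (⅑)*1600) = -19 - (-3 + 1600/9) = -19 - 1*1573/9 = -19 - 1573/9 = -1744/9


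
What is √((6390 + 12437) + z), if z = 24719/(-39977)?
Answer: 2*√7521895022005/39977 ≈ 137.21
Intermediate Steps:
z = -24719/39977 (z = 24719*(-1/39977) = -24719/39977 ≈ -0.61833)
√((6390 + 12437) + z) = √((6390 + 12437) - 24719/39977) = √(18827 - 24719/39977) = √(752622260/39977) = 2*√7521895022005/39977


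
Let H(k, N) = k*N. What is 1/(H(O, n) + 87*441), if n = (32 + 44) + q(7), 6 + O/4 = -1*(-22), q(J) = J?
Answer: 1/43679 ≈ 2.2894e-5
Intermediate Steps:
O = 64 (O = -24 + 4*(-1*(-22)) = -24 + 4*22 = -24 + 88 = 64)
n = 83 (n = (32 + 44) + 7 = 76 + 7 = 83)
H(k, N) = N*k
1/(H(O, n) + 87*441) = 1/(83*64 + 87*441) = 1/(5312 + 38367) = 1/43679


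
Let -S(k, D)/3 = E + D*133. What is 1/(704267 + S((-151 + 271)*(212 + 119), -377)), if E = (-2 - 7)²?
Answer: 1/854447 ≈ 1.1703e-6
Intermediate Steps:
E = 81 (E = (-9)² = 81)
S(k, D) = -243 - 399*D (S(k, D) = -3*(81 + D*133) = -3*(81 + 133*D) = -243 - 399*D)
1/(704267 + S((-151 + 271)*(212 + 119), -377)) = 1/(704267 + (-243 - 399*(-377))) = 1/(704267 + (-243 + 150423)) = 1/(704267 + 150180) = 1/854447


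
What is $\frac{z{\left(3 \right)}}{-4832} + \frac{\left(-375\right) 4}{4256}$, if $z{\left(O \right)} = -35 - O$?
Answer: $- \frac{110723}{321328} \approx -0.34458$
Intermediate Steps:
$\frac{z{\left(3 \right)}}{-4832} + \frac{\left(-375\right) 4}{4256} = \frac{-35 - 3}{-4832} + \frac{\left(-375\right) 4}{4256} = \left(-35 - 3\right) \left(- \frac{1}{4832}\right) - \frac{375}{1064} = \left(-38\right) \left(- \frac{1}{4832}\right) - \frac{375}{1064} = \frac{19}{2416} - \frac{375}{1064} = - \frac{110723}{321328}$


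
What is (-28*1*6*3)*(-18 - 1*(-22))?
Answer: -2016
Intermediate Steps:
(-28*1*6*3)*(-18 - 1*(-22)) = (-168*3)*(-18 + 22) = -28*18*4 = -504*4 = -2016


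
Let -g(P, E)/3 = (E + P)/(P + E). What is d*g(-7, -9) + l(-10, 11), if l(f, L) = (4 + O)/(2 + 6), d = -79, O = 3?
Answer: 1903/8 ≈ 237.88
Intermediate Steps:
g(P, E) = -3 (g(P, E) = -3*(E + P)/(P + E) = -3*(E + P)/(E + P) = -3*1 = -3)
l(f, L) = 7/8 (l(f, L) = (4 + 3)/(2 + 6) = 7/8)
d*g(-7, -9) + l(-10, 11) = -79*(-3) + 7/8 = 237 + 7/8 = 1903/8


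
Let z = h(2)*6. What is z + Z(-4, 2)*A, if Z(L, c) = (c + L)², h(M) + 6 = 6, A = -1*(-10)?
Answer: 40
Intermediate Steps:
A = 10
h(M) = 0 (h(M) = -6 + 6 = 0)
z = 0 (z = 0*6 = 0)
Z(L, c) = (L + c)²
z + Z(-4, 2)*A = 0 + (-4 + 2)²*10 = 0 + (-2)²*10 = 0 + 4*10 = 0 + 40 = 40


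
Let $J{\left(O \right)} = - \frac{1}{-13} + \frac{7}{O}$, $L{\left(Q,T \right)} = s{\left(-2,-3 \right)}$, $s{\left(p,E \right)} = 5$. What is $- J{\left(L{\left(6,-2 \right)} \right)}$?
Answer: $- \frac{96}{65} \approx -1.4769$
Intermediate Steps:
$L{\left(Q,T \right)} = 5$
$J{\left(O \right)} = \frac{1}{13} + \frac{7}{O}$ ($J{\left(O \right)} = \left(-1\right) \left(- \frac{1}{13}\right) + \frac{7}{O} = \frac{1}{13} + \frac{7}{O}$)
$- J{\left(L{\left(6,-2 \right)} \right)} = - \frac{91 + 5}{13 \cdot 5} = - \frac{96}{13 \cdot 5} = \left(-1\right) \frac{96}{65} = - \frac{96}{65}$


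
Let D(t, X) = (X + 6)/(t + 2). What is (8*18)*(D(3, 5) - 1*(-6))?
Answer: 5904/5 ≈ 1180.8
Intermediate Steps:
D(t, X) = (6 + X)/(2 + t)
(8*18)*(D(3, 5) - 1*(-6)) = (8*18)*((6 + 5)/(2 + 3) - 1*(-6)) = 144*(11/5 + 6) = 144*(41/5) = 5904/5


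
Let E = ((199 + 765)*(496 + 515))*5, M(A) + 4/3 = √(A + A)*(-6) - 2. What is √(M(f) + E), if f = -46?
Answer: √(43857150 - 108*I*√23)/3 ≈ 2207.5 - 0.013035*I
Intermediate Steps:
M(A) = -10/3 - 6*√2*√A (M(A) = -4/3 + (√(A + A)*(-6) - 2) = -4/3 + (√(2*A)*(-6) - 2) = -4/3 + ((√2*√A)*(-6) - 2) = -4/3 + (-6*√2*√A - 2) = -4/3 + (-2 - 6*√2*√A) = -10/3 - 6*√2*√A)
E = 4873020 (E = (964*1011)*5 = 974604*5 = 4873020)
√(M(f) + E) = √((-10/3 - 6*√2*√(-46)) + 4873020) = √((-10/3 - 6*√2*I*√46) + 4873020) = √((-10/3 - 12*I*√23) + 4873020) = √(14619050/3 - 12*I*√23)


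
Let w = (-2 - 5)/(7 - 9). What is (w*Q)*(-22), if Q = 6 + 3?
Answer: -693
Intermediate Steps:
Q = 9
w = 7/2 (w = -7/(-2) = -7*(-½) = 7/2 ≈ 3.5000)
(w*Q)*(-22) = ((7/2)*9)*(-22) = (63/2)*(-22) = -693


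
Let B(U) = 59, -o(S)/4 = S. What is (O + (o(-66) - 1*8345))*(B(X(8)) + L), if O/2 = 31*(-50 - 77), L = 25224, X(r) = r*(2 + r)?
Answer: -403390265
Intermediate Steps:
o(S) = -4*S
O = -7874 (O = 2*(31*(-50 - 77)) = 2*(31*(-127)) = 2*(-3937) = -7874)
(O + (o(-66) - 1*8345))*(B(X(8)) + L) = (-7874 + (-4*(-66) - 1*8345))*(59 + 25224) = (-7874 + (264 - 8345))*25283 = (-7874 - 8081)*25283 = -15955*25283 = -403390265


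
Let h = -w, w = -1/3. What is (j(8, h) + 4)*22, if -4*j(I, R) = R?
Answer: 517/6 ≈ 86.167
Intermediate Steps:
w = -⅓ (w = -1*⅓ = -⅓ ≈ -0.33333)
h = ⅓ (h = -1*(-⅓) = ⅓ ≈ 0.33333)
j(I, R) = -R/4
(j(8, h) + 4)*22 = (-¼*⅓ + 4)*22 = (-1/12 + 4)*22 = (47/12)*22 = 517/6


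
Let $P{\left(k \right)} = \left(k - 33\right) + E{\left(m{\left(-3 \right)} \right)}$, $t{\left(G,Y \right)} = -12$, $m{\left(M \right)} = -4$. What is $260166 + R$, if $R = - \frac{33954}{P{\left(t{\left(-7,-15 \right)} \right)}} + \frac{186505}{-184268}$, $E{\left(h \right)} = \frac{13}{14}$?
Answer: $\frac{29666623482919}{113693356} \approx 2.6094 \cdot 10^{5}$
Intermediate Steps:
$E{\left(h \right)} = \frac{13}{14}$ ($E{\left(h \right)} = 13 \cdot \frac{1}{14} = \frac{13}{14}$)
$P{\left(k \right)} = - \frac{449}{14} + k$ ($P{\left(k \right)} = \left(k - 33\right) + \frac{13}{14} = \left(-33 + k\right) + \frac{13}{14} = - \frac{449}{14} + k$)
$R = \frac{87477825823}{113693356}$ ($R = - \frac{33954}{- \frac{449}{14} - 12} + \frac{186505}{-184268} = - \frac{33954}{- \frac{617}{14}} + 186505 \left(- \frac{1}{184268}\right) = \left(-33954\right) \left(- \frac{14}{617}\right) - \frac{186505}{184268} = \frac{475356}{617} - \frac{186505}{184268} = \frac{87477825823}{113693356} \approx 769.42$)
$260166 + R = 260166 + \frac{87477825823}{113693356} = \frac{29666623482919}{113693356}$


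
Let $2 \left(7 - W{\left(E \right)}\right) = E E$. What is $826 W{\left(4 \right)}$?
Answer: $-826$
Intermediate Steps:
$W{\left(E \right)} = 7 - \frac{E^{2}}{2}$ ($W{\left(E \right)} = 7 - \frac{E E}{2} = 7 - \frac{E^{2}}{2}$)
$826 W{\left(4 \right)} = 826 \left(7 - \frac{4^{2}}{2}\right) = 826 \left(7 - 8\right) = 826 \left(-1\right) = -826$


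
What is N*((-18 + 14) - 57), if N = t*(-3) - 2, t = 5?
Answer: 1037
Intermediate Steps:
N = -17 (N = 5*(-3) - 2 = -15 - 2 = -17)
N*((-18 + 14) - 57) = -17*((-18 + 14) - 57) = -17*(-4 - 57) = -17*(-61) = 1037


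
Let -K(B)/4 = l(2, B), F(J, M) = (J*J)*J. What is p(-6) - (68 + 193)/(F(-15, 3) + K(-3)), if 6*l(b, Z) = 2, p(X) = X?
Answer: -59991/10129 ≈ -5.9227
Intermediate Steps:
F(J, M) = J³ (F(J, M) = J²*J = J³)
l(b, Z) = ⅓ (l(b, Z) = (⅙)*2 = ⅓)
K(B) = -4/3 (K(B) = -4*⅓ = -4/3)
p(-6) - (68 + 193)/(F(-15, 3) + K(-3)) = -6 - (68 + 193)/((-15)³ - 4/3) = -6 - 261/(-3375 - 4/3) = -6 - 261/(-10129/3) = -6 - 261*(-3)/10129 = -6 - 1*(-783/10129) = -6 + 783/10129 = -59991/10129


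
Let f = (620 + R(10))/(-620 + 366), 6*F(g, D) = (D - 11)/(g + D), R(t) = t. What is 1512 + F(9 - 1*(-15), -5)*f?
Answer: 3649296/2413 ≈ 1512.3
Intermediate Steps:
F(g, D) = (-11 + D)/(6*(D + g)) (F(g, D) = ((D - 11)/(g + D))/6 = ((-11 + D)/(D + g))/6 = (-11 + D)/(6*(D + g)))
f = -315/127 (f = (620 + 10)/(-620 + 366) = 630/(-254) = 630*(-1/254) = -315/127 ≈ -2.4803)
1512 + F(9 - 1*(-15), -5)*f = 1512 + ((-11 - 5)/(6*(-5 + (9 - 1*(-15)))))*(-315/127) = 1512 + ((1/6)*(-16)/(-5 + (9 + 15)))*(-315/127) = 1512 + ((1/6)*(-16)/(-5 + 24))*(-315/127) = 1512 + ((1/6)*(-16)/19)*(-315/127) = 1512 + ((1/6)*(1/19)*(-16))*(-315/127) = 1512 - 8/57*(-315/127) = 1512 + 840/2413 = 3649296/2413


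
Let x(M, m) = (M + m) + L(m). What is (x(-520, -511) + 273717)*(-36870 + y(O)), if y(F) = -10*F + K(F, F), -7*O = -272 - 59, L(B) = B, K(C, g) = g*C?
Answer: -468206049825/49 ≈ -9.5552e+9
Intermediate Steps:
K(C, g) = C*g
O = 331/7 (O = -(-272 - 59)/7 = -⅐*(-331) = 331/7 ≈ 47.286)
y(F) = F² - 10*F (y(F) = -10*F + F*F = -10*F + F² = F² - 10*F)
x(M, m) = M + 2*m (x(M, m) = (M + m) + m = M + 2*m)
(x(-520, -511) + 273717)*(-36870 + y(O)) = ((-520 + 2*(-511)) + 273717)*(-36870 + 331*(-10 + 331/7)/7) = ((-520 - 1022) + 273717)*(-36870 + (331/7)*(261/7)) = (-1542 + 273717)*(-36870 + 86391/49) = 272175*(-1720239/49) = -468206049825/49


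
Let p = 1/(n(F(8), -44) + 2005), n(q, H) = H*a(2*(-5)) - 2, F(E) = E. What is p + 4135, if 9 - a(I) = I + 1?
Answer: 5007486/1211 ≈ 4135.0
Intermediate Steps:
a(I) = 8 - I (a(I) = 9 - (I + 1) = 9 - (1 + I) = 9 + (-1 - I) = 8 - I)
n(q, H) = -2 + 18*H (n(q, H) = H*(8 - 2*(-5)) - 2 = H*(8 - 1*(-10)) - 2 = H*(8 + 10) - 2 = H*18 - 2 = 18*H - 2 = -2 + 18*H)
p = 1/1211 (p = 1/((-2 + 18*(-44)) + 2005) = 1/((-2 - 792) + 2005) = 1/(-794 + 2005) = 1/1211 ≈ 0.00082576)
p + 4135 = 1/1211 + 4135 = 5007486/1211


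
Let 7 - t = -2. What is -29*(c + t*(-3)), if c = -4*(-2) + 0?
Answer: 551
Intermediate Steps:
t = 9 (t = 7 - 1*(-2) = 7 + 2 = 9)
c = 8 (c = 8 + 0 = 8)
-29*(c + t*(-3)) = -29*(8 + 9*(-3)) = -29*(8 - 27) = -29*(-19) = 551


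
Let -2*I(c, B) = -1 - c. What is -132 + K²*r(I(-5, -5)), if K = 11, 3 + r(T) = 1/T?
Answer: -1111/2 ≈ -555.50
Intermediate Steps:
I(c, B) = ½ + c/2 (I(c, B) = -(-1 - c)/2 = ½ + c/2)
r(T) = -3 + 1/T
-132 + K²*r(I(-5, -5)) = -132 + 11²*(-3 + 1/(½ + (½)*(-5))) = -132 + 121*(-3 + 1/(½ - 5/2)) = -132 + 121*(-3 + 1/(-2)) = -132 + 121*(-3 - ½) = -132 + 121*(-7/2) = -132 - 847/2 = -1111/2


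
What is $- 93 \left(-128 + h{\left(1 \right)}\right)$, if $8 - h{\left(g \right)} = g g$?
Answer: $11253$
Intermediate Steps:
$h{\left(g \right)} = 8 - g^{2}$ ($h{\left(g \right)} = 8 - g g = 8 - g^{2}$)
$- 93 \left(-128 + h{\left(1 \right)}\right) = - 93 \left(-128 + \left(8 - 1^{2}\right)\right) = - 93 \left(-128 + \left(8 - 1\right)\right) = - 93 \left(-128 + 7\right) = \left(-93\right) \left(-121\right) = 11253$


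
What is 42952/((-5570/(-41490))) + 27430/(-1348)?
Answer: 120104450297/375418 ≈ 3.1992e+5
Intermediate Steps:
42952/((-5570/(-41490))) + 27430/(-1348) = 42952/((-5570*(-1/41490))) + 27430*(-1/1348) = 42952/(557/4149) - 13715/674 = 42952*(4149/557) - 13715/674 = 178207848/557 - 13715/674 = 120104450297/375418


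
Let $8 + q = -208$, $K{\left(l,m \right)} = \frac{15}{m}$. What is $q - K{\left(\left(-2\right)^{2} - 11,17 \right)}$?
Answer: $- \frac{3687}{17} \approx -216.88$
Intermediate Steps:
$q = -216$ ($q = -8 - 208 = -216$)
$q - K{\left(\left(-2\right)^{2} - 11,17 \right)} = -216 - \frac{15}{17} = - \frac{3687}{17}$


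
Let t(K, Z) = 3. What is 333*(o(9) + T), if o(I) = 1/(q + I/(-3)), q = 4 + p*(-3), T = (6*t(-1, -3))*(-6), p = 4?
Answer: -395937/11 ≈ -35994.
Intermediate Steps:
T = -108 (T = (6*3)*(-6) = 18*(-6) = -108)
q = -8 (q = 4 + 4*(-3) = 4 - 12 = -8)
o(I) = 1/(-8 - I/3) (o(I) = 1/(-8 + I/(-3)) = 1/(-8 + I*(-⅓)) = 1/(-8 - I/3))
333*(o(9) + T) = 333*(-3/(24 + 9) - 108) = 333*(-3/33 - 108) = 333*(-3*1/33 - 108) = 333*(-1/11 - 108) = 333*(-1189/11) = -395937/11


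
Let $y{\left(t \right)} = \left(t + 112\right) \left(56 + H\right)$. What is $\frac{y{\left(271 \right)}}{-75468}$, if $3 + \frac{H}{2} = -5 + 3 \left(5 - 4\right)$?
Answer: $- \frac{8809}{37734} \approx -0.23345$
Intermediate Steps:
$H = -10$ ($H = -6 + 2 \left(-5 + 3 \left(5 - 4\right)\right) = -6 + 2 \left(-5 + 3 \cdot 1\right) = -6 + 2 \left(-5 + 3\right) = -6 + 2 \left(-2\right) = -6 - 4 = -10$)
$y{\left(t \right)} = 5152 + 46 t$ ($y{\left(t \right)} = \left(t + 112\right) \left(56 - 10\right) = \left(112 + t\right) 46 = 5152 + 46 t$)
$\frac{y{\left(271 \right)}}{-75468} = \frac{5152 + 46 \cdot 271}{-75468} = \left(5152 + 12466\right) \left(- \frac{1}{75468}\right) = 17618 \left(- \frac{1}{75468}\right) = - \frac{8809}{37734}$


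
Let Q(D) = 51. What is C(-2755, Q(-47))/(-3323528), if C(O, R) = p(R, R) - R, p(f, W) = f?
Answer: 0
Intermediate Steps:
C(O, R) = 0 (C(O, R) = R - R = 0)
C(-2755, Q(-47))/(-3323528) = 0/(-3323528) = 0*(-1/3323528) = 0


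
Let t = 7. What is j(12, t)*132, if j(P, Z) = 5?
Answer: 660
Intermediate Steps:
j(12, t)*132 = 5*132 = 660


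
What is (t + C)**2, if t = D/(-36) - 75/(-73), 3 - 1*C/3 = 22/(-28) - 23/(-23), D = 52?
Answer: 5333819089/84603204 ≈ 63.045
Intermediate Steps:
C = 117/14 (C = 9 - 3*(22/(-28) - 23/(-23)) = 9 - 3*(22*(-1/28) - 23*(-1/23)) = 9 - 3*(-11/14 + 1) = 9 - 3*3/14 = 9 - 9/14 = 117/14 ≈ 8.3571)
t = -274/657 (t = 52/(-36) - 75/(-73) = 52*(-1/36) - 75*(-1/73) = -13/9 + 75/73 = -274/657 ≈ -0.41705)
(t + C)**2 = (-274/657 + 117/14)**2 = (73033/9198)**2 = 5333819089/84603204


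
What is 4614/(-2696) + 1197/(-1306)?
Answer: -2313249/880244 ≈ -2.6280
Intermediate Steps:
4614/(-2696) + 1197/(-1306) = 4614*(-1/2696) + 1197*(-1/1306) = -2307/1348 - 1197/1306 = -2313249/880244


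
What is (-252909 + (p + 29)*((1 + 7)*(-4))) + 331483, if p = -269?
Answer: 86254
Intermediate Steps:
(-252909 + (p + 29)*((1 + 7)*(-4))) + 331483 = (-252909 + (-269 + 29)*((1 + 7)*(-4))) + 331483 = (-252909 - 1920*(-4)) + 331483 = (-252909 - 240*(-32)) + 331483 = (-252909 + 7680) + 331483 = -245229 + 331483 = 86254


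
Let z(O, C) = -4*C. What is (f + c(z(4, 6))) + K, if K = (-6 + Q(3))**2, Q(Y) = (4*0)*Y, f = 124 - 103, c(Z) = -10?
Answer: 47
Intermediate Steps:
f = 21
Q(Y) = 0 (Q(Y) = 0*Y = 0)
K = 36 (K = (-6 + 0)**2 = (-6)**2 = 36)
(f + c(z(4, 6))) + K = (21 - 10) + 36 = 11 + 36 = 47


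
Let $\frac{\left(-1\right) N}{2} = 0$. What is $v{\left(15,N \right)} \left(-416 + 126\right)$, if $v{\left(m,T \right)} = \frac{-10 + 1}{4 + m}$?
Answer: $\frac{2610}{19} \approx 137.37$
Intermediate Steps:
$N = 0$ ($N = \left(-2\right) 0 = 0$)
$v{\left(m,T \right)} = - \frac{9}{4 + m}$
$v{\left(15,N \right)} \left(-416 + 126\right) = - \frac{9}{4 + 15} \left(-416 + 126\right) = - \frac{9}{19} \left(-290\right) = \left(-9\right) \frac{1}{19} \left(-290\right) = \left(- \frac{9}{19}\right) \left(-290\right) = \frac{2610}{19}$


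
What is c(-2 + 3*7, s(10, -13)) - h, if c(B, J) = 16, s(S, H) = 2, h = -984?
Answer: 1000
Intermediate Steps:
c(-2 + 3*7, s(10, -13)) - h = 16 - 1*(-984) = 16 + 984 = 1000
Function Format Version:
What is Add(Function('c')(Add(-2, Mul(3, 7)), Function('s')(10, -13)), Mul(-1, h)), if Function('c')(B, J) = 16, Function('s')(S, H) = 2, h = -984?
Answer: 1000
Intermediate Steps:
Add(Function('c')(Add(-2, Mul(3, 7)), Function('s')(10, -13)), Mul(-1, h)) = Add(16, Mul(-1, -984)) = Add(16, 984) = 1000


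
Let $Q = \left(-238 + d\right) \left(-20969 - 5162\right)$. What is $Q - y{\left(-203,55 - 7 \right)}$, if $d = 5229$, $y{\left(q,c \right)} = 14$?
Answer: $-130419835$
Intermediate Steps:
$Q = -130419821$ ($Q = \left(-238 + 5229\right) \left(-20969 - 5162\right) = 4991 \left(-26131\right) = -130419821$)
$Q - y{\left(-203,55 - 7 \right)} = -130419821 - 14 = -130419835$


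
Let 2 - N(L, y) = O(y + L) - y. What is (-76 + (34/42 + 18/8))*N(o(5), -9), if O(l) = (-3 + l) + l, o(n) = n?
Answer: -6127/21 ≈ -291.76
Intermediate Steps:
O(l) = -3 + 2*l
N(L, y) = 5 - y - 2*L (N(L, y) = 2 - ((-3 + 2*(y + L)) - y) = 2 - ((-3 + 2*(L + y)) - y) = 2 - ((-3 + (2*L + 2*y)) - y) = 2 - ((-3 + 2*L + 2*y) - y) = 2 - (-3 + y + 2*L) = 2 + (3 - y - 2*L) = 5 - y - 2*L)
(-76 + (34/42 + 18/8))*N(o(5), -9) = (-76 + (34/42 + 18/8))*(5 - 1*(-9) - 2*5) = (-76 + (34*(1/42) + 18*(1/8)))*(5 + 9 - 10) = (-76 + (17/21 + 9/4))*4 = (-76 + 257/84)*4 = -6127/84*4 = -6127/21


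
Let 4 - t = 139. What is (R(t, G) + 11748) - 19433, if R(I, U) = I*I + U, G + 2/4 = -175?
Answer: 20729/2 ≈ 10365.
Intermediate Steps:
t = -135 (t = 4 - 1*139 = 4 - 139 = -135)
G = -351/2 (G = -1/2 - 175 = -351/2 ≈ -175.50)
R(I, U) = U + I**2 (R(I, U) = I**2 + U = U + I**2)
(R(t, G) + 11748) - 19433 = ((-351/2 + (-135)**2) + 11748) - 19433 = ((-351/2 + 18225) + 11748) - 19433 = (36099/2 + 11748) - 19433 = 59595/2 - 19433 = 20729/2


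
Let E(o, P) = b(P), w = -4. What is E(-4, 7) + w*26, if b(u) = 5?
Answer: -99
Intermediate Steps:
E(o, P) = 5
E(-4, 7) + w*26 = 5 - 4*26 = 5 - 104 = -99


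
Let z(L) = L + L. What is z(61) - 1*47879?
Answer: -47757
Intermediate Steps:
z(L) = 2*L
z(61) - 1*47879 = 2*61 - 1*47879 = 122 - 47879 = -47757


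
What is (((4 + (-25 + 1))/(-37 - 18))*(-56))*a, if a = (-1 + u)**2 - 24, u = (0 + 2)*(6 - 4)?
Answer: 3360/11 ≈ 305.45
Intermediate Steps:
u = 4 (u = 2*2 = 4)
a = -15 (a = (-1 + 4)**2 - 24 = 3**2 - 24 = 9 - 24 = -15)
(((4 + (-25 + 1))/(-37 - 18))*(-56))*a = (((4 + (-25 + 1))/(-37 - 18))*(-56))*(-15) = (((4 - 24)/(-55))*(-56))*(-15) = (-20*(-1/55)*(-56))*(-15) = ((4/11)*(-56))*(-15) = -224/11*(-15) = 3360/11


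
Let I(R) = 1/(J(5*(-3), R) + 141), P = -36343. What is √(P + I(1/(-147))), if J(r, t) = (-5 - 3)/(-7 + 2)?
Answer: I*√18475651002/713 ≈ 190.64*I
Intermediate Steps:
J(r, t) = 8/5 (J(r, t) = -8/(-5) = -8*(-⅕) = 8/5)
I(R) = 5/713 (I(R) = 1/(8/5 + 141) = 1/(713/5) = 5/713)
√(P + I(1/(-147))) = √(-36343 + 5/713) = √(-25912554/713) = I*√18475651002/713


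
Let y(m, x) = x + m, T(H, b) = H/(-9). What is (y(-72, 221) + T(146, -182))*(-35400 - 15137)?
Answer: -60391715/9 ≈ -6.7102e+6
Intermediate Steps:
T(H, b) = -H/9 (T(H, b) = H*(-1/9) = -H/9)
y(m, x) = m + x
(y(-72, 221) + T(146, -182))*(-35400 - 15137) = ((-72 + 221) - 1/9*146)*(-35400 - 15137) = (149 - 146/9)*(-50537) = (1195/9)*(-50537) = -60391715/9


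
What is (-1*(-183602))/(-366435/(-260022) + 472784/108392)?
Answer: 215612279065652/6777202657 ≈ 31814.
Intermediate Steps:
(-1*(-183602))/(-366435/(-260022) + 472784/108392) = 183602/(-366435*(-1/260022) + 472784*(1/108392)) = 183602/(122145/86674 + 59098/13549) = 183602/(6777202657/1174346026) = 183602*(1174346026/6777202657) = 215612279065652/6777202657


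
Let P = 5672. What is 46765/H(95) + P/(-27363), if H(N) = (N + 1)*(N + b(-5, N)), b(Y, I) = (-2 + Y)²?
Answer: 400406989/126088704 ≈ 3.1756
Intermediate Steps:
H(N) = (1 + N)*(49 + N) (H(N) = (N + 1)*(N + (-2 - 5)²) = (1 + N)*(N + (-7)²) = (1 + N)*(N + 49) = (1 + N)*(49 + N))
46765/H(95) + P/(-27363) = 46765/(49 + 95² + 50*95) + 5672/(-27363) = 46765/(49 + 9025 + 4750) + 5672*(-1/27363) = 46765/13824 - 5672/27363 = 400406989/126088704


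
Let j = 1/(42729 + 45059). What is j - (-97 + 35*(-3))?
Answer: 17733177/87788 ≈ 202.00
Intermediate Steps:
j = 1/87788 ≈ 1.1391e-5
j - (-97 + 35*(-3)) = 1/87788 - (-97 + 35*(-3)) = 1/87788 - (-97 - 105) = 1/87788 - 1*(-202) = 1/87788 + 202 = 17733177/87788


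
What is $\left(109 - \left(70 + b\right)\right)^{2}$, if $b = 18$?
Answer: $441$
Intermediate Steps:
$\left(109 - \left(70 + b\right)\right)^{2} = \left(109 - 88\right)^{2} = 21^{2} = 441$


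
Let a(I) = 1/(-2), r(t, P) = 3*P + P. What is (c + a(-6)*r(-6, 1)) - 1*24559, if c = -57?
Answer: -24618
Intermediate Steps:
r(t, P) = 4*P
a(I) = -1/2
(c + a(-6)*r(-6, 1)) - 1*24559 = (-57 - 2) - 1*24559 = (-57 - 1/2*4) - 24559 = (-57 - 2) - 24559 = -59 - 24559 = -24618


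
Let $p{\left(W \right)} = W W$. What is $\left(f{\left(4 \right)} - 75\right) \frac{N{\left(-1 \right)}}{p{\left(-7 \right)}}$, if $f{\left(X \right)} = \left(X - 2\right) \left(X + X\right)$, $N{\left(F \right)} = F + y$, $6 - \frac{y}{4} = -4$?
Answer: $- \frac{2301}{49} \approx -46.959$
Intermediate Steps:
$y = 40$ ($y = 24 - -16 = 24 + 16 = 40$)
$p{\left(W \right)} = W^{2}$
$N{\left(F \right)} = 40 + F$ ($N{\left(F \right)} = F + 40 = 40 + F$)
$f{\left(X \right)} = 2 X \left(-2 + X\right)$ ($f{\left(X \right)} = \left(-2 + X\right) 2 X = 2 X \left(-2 + X\right)$)
$\left(f{\left(4 \right)} - 75\right) \frac{N{\left(-1 \right)}}{p{\left(-7 \right)}} = \left(2 \cdot 4 \left(-2 + 4\right) - 75\right) \frac{40 - 1}{\left(-7\right)^{2}} = \left(2 \cdot 4 \cdot 2 - 75\right) \frac{39}{49} = \left(16 - 75\right) 39 \cdot \frac{1}{49} = \left(-59\right) \frac{39}{49} = - \frac{2301}{49}$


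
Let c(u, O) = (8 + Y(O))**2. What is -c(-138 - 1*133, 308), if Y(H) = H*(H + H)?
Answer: -35999749696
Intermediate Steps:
Y(H) = 2*H**2 (Y(H) = H*(2*H) = 2*H**2)
c(u, O) = (8 + 2*O**2)**2
-c(-138 - 1*133, 308) = -4*(4 + 308**2)**2 = -4*(4 + 94864)**2 = -4*94868**2 = -4*8999937424 = -1*35999749696 = -35999749696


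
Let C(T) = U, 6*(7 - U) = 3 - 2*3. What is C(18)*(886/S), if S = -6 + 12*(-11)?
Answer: -2215/46 ≈ -48.152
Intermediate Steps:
U = 15/2 (U = 7 - (3 - 2*3)/6 = 7 - (3 - 6)/6 = 7 - ⅙*(-3) = 7 + ½ = 15/2 ≈ 7.5000)
C(T) = 15/2
S = -138 (S = -6 - 132 = -138)
C(18)*(886/S) = 15*(886/(-138))/2 = 15*(886*(-1/138))/2 = (15/2)*(-443/69) = -2215/46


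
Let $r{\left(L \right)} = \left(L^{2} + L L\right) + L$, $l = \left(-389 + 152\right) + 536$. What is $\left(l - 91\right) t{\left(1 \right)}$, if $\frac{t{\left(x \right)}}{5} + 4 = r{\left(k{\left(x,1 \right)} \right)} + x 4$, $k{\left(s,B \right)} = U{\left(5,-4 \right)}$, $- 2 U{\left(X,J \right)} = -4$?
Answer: $10400$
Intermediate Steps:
$U{\left(X,J \right)} = 2$ ($U{\left(X,J \right)} = \left(- \frac{1}{2}\right) \left(-4\right) = 2$)
$k{\left(s,B \right)} = 2$
$l = 299$ ($l = -237 + 536 = 299$)
$r{\left(L \right)} = L + 2 L^{2}$ ($r{\left(L \right)} = \left(L^{2} + L^{2}\right) + L = 2 L^{2} + L = L + 2 L^{2}$)
$t{\left(x \right)} = 30 + 20 x$ ($t{\left(x \right)} = -20 + 5 \left(2 \left(1 + 2 \cdot 2\right) + x 4\right) = -20 + 5 \left(2 \left(1 + 4\right) + 4 x\right) = -20 + 5 \left(2 \cdot 5 + 4 x\right) = -20 + 5 \left(10 + 4 x\right) = -20 + \left(50 + 20 x\right) = 30 + 20 x$)
$\left(l - 91\right) t{\left(1 \right)} = \left(299 - 91\right) \left(30 + 20 \cdot 1\right) = 208 \left(30 + 20\right) = 208 \cdot 50 = 10400$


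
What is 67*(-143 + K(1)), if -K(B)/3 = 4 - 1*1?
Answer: -10184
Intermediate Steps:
K(B) = -9 (K(B) = -3*(4 - 1*1) = -3*(4 - 1) = -3*3 = -9)
67*(-143 + K(1)) = 67*(-143 - 9) = 67*(-152) = -10184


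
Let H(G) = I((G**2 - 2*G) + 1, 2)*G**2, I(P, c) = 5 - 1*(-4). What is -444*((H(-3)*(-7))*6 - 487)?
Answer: 1726716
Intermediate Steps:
I(P, c) = 9 (I(P, c) = 5 + 4 = 9)
H(G) = 9*G**2
-444*((H(-3)*(-7))*6 - 487) = -444*(((9*(-3)**2)*(-7))*6 - 487) = -444*(((9*9)*(-7))*6 - 487) = -444*((81*(-7))*6 - 487) = -444*(-567*6 - 487) = -444*(-3402 - 487) = -444*(-3889) = 1726716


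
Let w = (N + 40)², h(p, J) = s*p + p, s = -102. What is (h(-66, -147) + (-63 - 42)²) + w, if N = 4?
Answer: 19627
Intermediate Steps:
h(p, J) = -101*p (h(p, J) = -102*p + p = -101*p)
w = 1936 (w = (4 + 40)² = 44² = 1936)
(h(-66, -147) + (-63 - 42)²) + w = (-101*(-66) + (-63 - 42)²) + 1936 = (6666 + (-105)²) + 1936 = (6666 + 11025) + 1936 = 17691 + 1936 = 19627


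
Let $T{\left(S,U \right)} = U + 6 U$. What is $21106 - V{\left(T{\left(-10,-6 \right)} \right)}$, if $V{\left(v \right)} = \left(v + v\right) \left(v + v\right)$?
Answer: $14050$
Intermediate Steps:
$T{\left(S,U \right)} = 7 U$
$V{\left(v \right)} = 4 v^{2}$ ($V{\left(v \right)} = 2 v 2 v = 4 v^{2}$)
$21106 - V{\left(T{\left(-10,-6 \right)} \right)} = 21106 - 4 \left(7 \left(-6\right)\right)^{2} = 21106 - 4 \left(-42\right)^{2} = 21106 - 4 \cdot 1764 = 21106 - 7056 = 14050$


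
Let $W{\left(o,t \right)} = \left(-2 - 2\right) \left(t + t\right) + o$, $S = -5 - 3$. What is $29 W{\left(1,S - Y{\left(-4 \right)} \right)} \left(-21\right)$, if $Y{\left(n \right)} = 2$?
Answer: $-49329$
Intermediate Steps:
$S = -8$
$W{\left(o,t \right)} = o - 8 t$ ($W{\left(o,t \right)} = - 4 \cdot 2 t + o = - 8 t + o = o - 8 t$)
$29 W{\left(1,S - Y{\left(-4 \right)} \right)} \left(-21\right) = 29 \left(1 - 8 \left(-8 - 2\right)\right) \left(-21\right) = 29 \left(1 - -80\right) \left(-21\right) = 29 \left(1 + 80\right) \left(-21\right) = 29 \cdot 81 \left(-21\right) = 2349 \left(-21\right) = -49329$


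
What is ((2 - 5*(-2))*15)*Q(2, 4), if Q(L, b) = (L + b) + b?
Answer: 1800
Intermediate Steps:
Q(L, b) = L + 2*b
((2 - 5*(-2))*15)*Q(2, 4) = ((2 - 5*(-2))*15)*(2 + 2*4) = ((2 + 10)*15)*(2 + 8) = (12*15)*10 = 180*10 = 1800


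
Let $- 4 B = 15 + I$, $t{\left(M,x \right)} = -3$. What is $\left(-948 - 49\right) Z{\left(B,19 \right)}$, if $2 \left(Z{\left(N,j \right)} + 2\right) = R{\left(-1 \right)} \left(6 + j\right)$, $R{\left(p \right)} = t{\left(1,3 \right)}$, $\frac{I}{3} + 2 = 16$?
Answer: $\frac{78763}{2} \approx 39382.0$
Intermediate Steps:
$I = 42$ ($I = -6 + 3 \cdot 16 = -6 + 48 = 42$)
$R{\left(p \right)} = -3$
$B = - \frac{57}{4}$ ($B = - \frac{15 + 42}{4} = \left(- \frac{1}{4}\right) 57 = - \frac{57}{4} \approx -14.25$)
$Z{\left(N,j \right)} = -11 - \frac{3 j}{2}$ ($Z{\left(N,j \right)} = -2 + \frac{\left(-3\right) \left(6 + j\right)}{2} = -2 + \frac{-18 - 3 j}{2} = -2 - \left(9 + \frac{3 j}{2}\right) = -11 - \frac{3 j}{2}$)
$\left(-948 - 49\right) Z{\left(B,19 \right)} = \left(-948 - 49\right) \left(-11 - \frac{57}{2}\right) = - 997 \left(-11 - \frac{57}{2}\right) = \left(-997\right) \left(- \frac{79}{2}\right) = \frac{78763}{2}$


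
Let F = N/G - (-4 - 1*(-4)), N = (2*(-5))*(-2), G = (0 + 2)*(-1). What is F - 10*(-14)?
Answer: 130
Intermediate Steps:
G = -2 (G = 2*(-1) = -2)
N = 20 (N = -10*(-2) = 20)
F = -10 (F = 20/(-2) - (-4 - 1*(-4)) = 20*(-½) - (-4 + 4) = -10 - 1*0 = -10 + 0 = -10)
F - 10*(-14) = -10 - 10*(-14) = -10 + 140 = 130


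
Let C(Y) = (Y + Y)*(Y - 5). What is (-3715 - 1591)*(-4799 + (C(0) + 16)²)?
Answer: 24105158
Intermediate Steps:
C(Y) = 2*Y*(-5 + Y) (C(Y) = (2*Y)*(-5 + Y) = 2*Y*(-5 + Y))
(-3715 - 1591)*(-4799 + (C(0) + 16)²) = (-3715 - 1591)*(-4799 + (2*0*(-5 + 0) + 16)²) = -5306*(-4799 + (2*0*(-5) + 16)²) = -5306*(-4799 + (0 + 16)²) = -5306*(-4799 + 16²) = -5306*(-4799 + 256) = -5306*(-4543) = 24105158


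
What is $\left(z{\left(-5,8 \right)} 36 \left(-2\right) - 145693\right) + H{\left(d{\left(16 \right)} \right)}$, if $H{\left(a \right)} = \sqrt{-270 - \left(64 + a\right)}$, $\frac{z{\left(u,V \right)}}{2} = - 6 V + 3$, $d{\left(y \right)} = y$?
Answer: $-139213 + 5 i \sqrt{14} \approx -1.3921 \cdot 10^{5} + 18.708 i$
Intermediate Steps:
$z{\left(u,V \right)} = 6 - 12 V$ ($z{\left(u,V \right)} = 2 \left(- 6 V + 3\right) = 2 \left(3 - 6 V\right) = 6 - 12 V$)
$H{\left(a \right)} = \sqrt{-334 - a}$
$\left(z{\left(-5,8 \right)} 36 \left(-2\right) - 145693\right) + H{\left(d{\left(16 \right)} \right)} = \left(\left(6 - 96\right) 36 \left(-2\right) - 145693\right) + \sqrt{-334 - 16} = \left(\left(-90\right) 36 \left(-2\right) - 145693\right) + \sqrt{-350} = \left(\left(-3240\right) \left(-2\right) - 145693\right) + 5 i \sqrt{14} = \left(6480 - 145693\right) + 5 i \sqrt{14} = -139213 + 5 i \sqrt{14}$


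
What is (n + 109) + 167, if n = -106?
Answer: 170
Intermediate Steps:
(n + 109) + 167 = (-106 + 109) + 167 = 3 + 167 = 170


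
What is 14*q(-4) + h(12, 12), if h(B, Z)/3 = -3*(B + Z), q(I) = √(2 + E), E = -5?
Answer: -216 + 14*I*√3 ≈ -216.0 + 24.249*I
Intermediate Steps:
q(I) = I*√3 (q(I) = √(2 - 5) = √(-3) = I*√3)
h(B, Z) = -9*B - 9*Z (h(B, Z) = 3*(-3*(B + Z)) = 3*(-3*B - 3*Z) = -9*B - 9*Z)
14*q(-4) + h(12, 12) = 14*(I*√3) + (-9*12 - 9*12) = 14*I*√3 + (-108 - 108) = 14*I*√3 - 216 = -216 + 14*I*√3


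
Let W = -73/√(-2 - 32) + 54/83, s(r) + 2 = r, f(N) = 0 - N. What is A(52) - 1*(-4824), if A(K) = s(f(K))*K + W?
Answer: 167382/83 + 73*I*√34/34 ≈ 2016.7 + 12.519*I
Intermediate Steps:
f(N) = -N
s(r) = -2 + r
W = 54/83 + 73*I*√34/34 (W = -73*(-I*√34/34) + 54*(1/83) = -73*(-I*√34/34) + 54/83 = -(-73)*I*√34/34 + 54/83 = 73*I*√34/34 + 54/83 = 54/83 + 73*I*√34/34 ≈ 0.6506 + 12.519*I)
A(K) = 54/83 + K*(-2 - K) + 73*I*√34/34 (A(K) = (-2 - K)*K + (54/83 + 73*I*√34/34) = K*(-2 - K) + (54/83 + 73*I*√34/34) = 54/83 + K*(-2 - K) + 73*I*√34/34)
A(52) - 1*(-4824) = (54/83 - 1*52*(2 + 52) + 73*I*√34/34) - 1*(-4824) = (54/83 - 1*52*54 + 73*I*√34/34) + 4824 = (54/83 - 2808 + 73*I*√34/34) + 4824 = (-233010/83 + 73*I*√34/34) + 4824 = 167382/83 + 73*I*√34/34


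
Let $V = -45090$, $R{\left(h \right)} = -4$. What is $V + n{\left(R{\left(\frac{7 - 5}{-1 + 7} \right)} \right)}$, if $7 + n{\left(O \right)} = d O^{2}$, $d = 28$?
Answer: $-44649$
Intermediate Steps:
$n{\left(O \right)} = -7 + 28 O^{2}$
$V + n{\left(R{\left(\frac{7 - 5}{-1 + 7} \right)} \right)} = -45090 - \left(7 - 28 \left(-4\right)^{2}\right) = -45090 + \left(-7 + 28 \cdot 16\right) = -45090 + \left(-7 + 448\right) = -45090 + 441 = -44649$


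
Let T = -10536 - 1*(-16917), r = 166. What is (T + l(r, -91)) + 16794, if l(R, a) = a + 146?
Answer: 23230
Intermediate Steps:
l(R, a) = 146 + a
T = 6381 (T = -10536 + 16917 = 6381)
(T + l(r, -91)) + 16794 = (6381 + (146 - 91)) + 16794 = (6381 + 55) + 16794 = 6436 + 16794 = 23230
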